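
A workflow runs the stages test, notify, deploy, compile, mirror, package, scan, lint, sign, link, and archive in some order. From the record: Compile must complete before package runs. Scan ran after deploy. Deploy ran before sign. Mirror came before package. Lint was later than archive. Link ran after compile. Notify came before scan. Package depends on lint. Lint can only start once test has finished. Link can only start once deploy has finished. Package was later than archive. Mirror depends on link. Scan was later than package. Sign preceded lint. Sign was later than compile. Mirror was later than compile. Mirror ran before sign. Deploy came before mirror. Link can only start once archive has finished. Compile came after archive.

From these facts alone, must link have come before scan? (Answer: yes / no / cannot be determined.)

yes

Chain the constraints: link → mirror → package → scan. Each link is directly stated, so link comes before scan.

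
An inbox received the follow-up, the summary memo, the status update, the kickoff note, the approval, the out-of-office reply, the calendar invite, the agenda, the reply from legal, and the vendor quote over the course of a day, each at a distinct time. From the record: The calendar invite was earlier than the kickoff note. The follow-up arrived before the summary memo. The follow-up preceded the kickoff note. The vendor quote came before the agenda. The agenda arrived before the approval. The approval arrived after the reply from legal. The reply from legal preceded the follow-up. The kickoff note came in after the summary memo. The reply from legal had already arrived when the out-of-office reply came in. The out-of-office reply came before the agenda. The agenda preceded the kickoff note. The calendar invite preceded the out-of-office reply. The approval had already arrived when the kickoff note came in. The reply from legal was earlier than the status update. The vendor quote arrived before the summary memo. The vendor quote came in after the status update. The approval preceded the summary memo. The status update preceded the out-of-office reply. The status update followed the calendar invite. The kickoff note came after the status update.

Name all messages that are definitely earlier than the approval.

the agenda, the calendar invite, the out-of-office reply, the reply from legal, the status update, the vendor quote

Directly stated before the approval: the agenda and the reply from legal.
The calendar invite reaches the approval via the calendar invite → the out-of-office reply → the agenda → the approval.
The out-of-office reply reaches the approval via the out-of-office reply → the agenda → the approval.
The status update reaches the approval via the status update → the out-of-office reply → the agenda → the approval.
Likewise the vendor quote reaches the approval by chaining the stated constraints.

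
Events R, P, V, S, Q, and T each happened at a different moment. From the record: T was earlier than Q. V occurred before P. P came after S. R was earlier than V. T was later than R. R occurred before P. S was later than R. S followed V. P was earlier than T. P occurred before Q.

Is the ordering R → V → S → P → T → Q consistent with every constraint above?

Check each stated constraint against the proposed order — e.g. R is ahead of P; R is ahead of T. Every pair is in the required order; nothing is violated.

yes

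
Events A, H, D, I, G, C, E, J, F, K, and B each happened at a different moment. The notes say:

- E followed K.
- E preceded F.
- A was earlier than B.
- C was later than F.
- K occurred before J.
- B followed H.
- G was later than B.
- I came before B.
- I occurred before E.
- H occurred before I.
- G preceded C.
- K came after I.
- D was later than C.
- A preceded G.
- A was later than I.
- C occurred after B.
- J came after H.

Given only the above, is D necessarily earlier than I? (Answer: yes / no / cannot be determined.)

Tracing the constraints gives I → B → C → D, so I must come before D.
That means D cannot be before I.

no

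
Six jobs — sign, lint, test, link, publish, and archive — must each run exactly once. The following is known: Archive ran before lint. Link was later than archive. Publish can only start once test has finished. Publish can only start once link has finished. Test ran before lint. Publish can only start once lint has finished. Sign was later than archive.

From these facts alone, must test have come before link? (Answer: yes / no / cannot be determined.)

cannot be determined

No chain of stated constraints runs from test to link, and none runs from link to test either.
So the relative order of test and link is not fixed by the given facts.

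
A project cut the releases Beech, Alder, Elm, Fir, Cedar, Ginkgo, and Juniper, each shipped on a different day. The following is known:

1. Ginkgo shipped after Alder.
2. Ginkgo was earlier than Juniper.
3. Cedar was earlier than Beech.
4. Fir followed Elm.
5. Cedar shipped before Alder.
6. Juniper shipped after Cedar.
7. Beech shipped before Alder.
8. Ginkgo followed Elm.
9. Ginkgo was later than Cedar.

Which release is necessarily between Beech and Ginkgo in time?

Tracing the constraints gives Beech → Alder → Ginkgo, so Alder sits after Beech and before Ginkgo.
No other release is forced both after Beech and before Ginkgo.

Alder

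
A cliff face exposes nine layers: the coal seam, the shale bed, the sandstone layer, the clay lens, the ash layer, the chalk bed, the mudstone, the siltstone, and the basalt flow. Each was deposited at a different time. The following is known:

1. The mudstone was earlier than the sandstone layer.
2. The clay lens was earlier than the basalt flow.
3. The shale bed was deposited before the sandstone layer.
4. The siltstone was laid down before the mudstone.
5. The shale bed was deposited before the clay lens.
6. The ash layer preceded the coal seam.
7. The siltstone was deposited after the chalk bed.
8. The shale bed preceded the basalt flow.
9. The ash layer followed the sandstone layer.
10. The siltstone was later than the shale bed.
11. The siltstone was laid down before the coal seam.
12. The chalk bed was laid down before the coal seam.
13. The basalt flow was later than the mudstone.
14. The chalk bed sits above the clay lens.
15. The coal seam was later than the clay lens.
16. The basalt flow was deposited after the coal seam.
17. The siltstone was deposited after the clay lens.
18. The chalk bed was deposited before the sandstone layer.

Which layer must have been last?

Every other layer has a chain of constraints placing it before the basalt flow, so the basalt flow is last.

the basalt flow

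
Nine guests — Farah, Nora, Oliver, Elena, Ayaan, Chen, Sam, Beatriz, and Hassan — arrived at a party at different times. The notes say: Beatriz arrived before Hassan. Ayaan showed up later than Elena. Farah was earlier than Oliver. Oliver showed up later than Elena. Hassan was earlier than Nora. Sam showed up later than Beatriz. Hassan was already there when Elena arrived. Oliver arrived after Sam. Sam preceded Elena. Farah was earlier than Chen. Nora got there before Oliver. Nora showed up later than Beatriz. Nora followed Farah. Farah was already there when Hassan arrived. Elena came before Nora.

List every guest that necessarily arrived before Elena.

Directly stated before Elena: Hassan and Sam.
Beatriz reaches Elena via Beatriz → Sam → Elena.
Farah reaches Elena via Farah → Hassan → Elena.
No chain forces Nora (or any of the others) ahead of Elena.

Beatriz, Farah, Hassan, Sam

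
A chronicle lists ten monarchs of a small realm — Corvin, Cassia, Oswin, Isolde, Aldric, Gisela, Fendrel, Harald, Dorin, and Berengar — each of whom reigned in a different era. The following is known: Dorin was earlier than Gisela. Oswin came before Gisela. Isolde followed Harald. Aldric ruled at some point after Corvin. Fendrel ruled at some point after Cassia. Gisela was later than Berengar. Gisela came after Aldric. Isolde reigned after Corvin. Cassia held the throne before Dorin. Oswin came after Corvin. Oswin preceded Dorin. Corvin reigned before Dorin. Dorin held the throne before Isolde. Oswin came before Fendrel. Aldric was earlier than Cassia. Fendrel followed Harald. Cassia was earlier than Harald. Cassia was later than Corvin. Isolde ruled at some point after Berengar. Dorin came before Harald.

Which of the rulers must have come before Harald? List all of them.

Aldric, Cassia, Corvin, Dorin, Oswin

Directly stated before Harald: Cassia and Dorin.
Aldric reaches Harald via Aldric → Cassia → Harald.
Corvin reaches Harald via Corvin → Dorin → Harald.
Oswin reaches Harald via Oswin → Dorin → Harald.
No chain forces Isolde (or any of the others) ahead of Harald.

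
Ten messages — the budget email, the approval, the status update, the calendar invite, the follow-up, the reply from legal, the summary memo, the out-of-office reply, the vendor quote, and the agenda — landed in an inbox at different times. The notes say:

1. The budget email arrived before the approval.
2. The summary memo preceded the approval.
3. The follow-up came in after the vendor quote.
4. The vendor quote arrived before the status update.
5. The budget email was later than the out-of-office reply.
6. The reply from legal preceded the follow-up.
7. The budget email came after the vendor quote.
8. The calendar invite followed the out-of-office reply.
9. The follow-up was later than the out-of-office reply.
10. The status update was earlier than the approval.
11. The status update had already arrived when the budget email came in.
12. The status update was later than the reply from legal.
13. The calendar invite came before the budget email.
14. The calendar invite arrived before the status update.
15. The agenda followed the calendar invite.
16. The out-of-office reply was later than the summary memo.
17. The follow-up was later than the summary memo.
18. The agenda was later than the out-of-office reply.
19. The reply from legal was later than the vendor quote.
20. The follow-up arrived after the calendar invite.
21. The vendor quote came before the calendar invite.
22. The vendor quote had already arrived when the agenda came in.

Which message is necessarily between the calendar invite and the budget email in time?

Tracing the constraints gives the calendar invite → the status update → the budget email, so the status update sits after the calendar invite and before the budget email.
No other message is forced both after the calendar invite and before the budget email.

the status update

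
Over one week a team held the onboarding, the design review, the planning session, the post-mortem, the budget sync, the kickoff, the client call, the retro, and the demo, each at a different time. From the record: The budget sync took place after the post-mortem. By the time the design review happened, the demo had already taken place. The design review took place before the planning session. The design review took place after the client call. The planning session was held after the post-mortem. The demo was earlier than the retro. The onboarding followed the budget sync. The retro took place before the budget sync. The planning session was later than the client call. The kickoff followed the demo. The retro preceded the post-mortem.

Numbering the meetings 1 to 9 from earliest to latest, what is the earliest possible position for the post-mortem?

The demo and the retro must both come before the post-mortem — 2 forced predecessors.
Nothing else is forced ahead of the post-mortem, so its earliest slot is position 2 + 1 = 3.

3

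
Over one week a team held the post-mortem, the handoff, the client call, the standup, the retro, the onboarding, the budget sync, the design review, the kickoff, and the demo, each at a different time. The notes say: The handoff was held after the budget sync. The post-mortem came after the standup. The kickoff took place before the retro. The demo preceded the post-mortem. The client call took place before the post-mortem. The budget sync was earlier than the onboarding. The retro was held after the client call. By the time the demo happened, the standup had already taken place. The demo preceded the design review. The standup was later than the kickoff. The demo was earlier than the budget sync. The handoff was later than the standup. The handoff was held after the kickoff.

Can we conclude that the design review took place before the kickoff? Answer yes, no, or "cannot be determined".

Tracing the constraints gives the kickoff → the standup → the demo → the design review, so the kickoff must come before the design review.
That means the design review cannot be before the kickoff.

no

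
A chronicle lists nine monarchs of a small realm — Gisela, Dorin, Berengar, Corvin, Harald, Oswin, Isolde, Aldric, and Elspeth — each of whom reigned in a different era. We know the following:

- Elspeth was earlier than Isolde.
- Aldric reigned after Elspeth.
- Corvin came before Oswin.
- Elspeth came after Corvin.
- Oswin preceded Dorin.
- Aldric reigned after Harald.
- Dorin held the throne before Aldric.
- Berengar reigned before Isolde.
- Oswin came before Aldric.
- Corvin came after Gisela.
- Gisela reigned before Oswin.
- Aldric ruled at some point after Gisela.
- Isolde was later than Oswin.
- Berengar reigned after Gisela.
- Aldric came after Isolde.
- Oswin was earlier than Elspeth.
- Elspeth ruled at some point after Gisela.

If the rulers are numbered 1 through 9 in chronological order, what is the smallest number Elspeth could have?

4

Corvin, Gisela, and Oswin must all come before Elspeth — 3 forced predecessors.
Nothing else is forced ahead of Elspeth, so their earliest slot is position 3 + 1 = 4.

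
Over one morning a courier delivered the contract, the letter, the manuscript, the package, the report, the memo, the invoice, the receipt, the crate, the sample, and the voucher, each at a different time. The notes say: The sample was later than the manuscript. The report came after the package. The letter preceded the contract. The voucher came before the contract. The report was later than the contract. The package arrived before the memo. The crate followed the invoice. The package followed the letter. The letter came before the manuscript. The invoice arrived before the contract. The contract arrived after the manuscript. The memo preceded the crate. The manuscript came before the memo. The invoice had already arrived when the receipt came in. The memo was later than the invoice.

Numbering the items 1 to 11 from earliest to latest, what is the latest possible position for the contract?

10

The contract must come before the report — 1 item forced after it.
Everything else can be placed before the contract in some valid order, so the contract can sit as late as position 11 − 1 = 10.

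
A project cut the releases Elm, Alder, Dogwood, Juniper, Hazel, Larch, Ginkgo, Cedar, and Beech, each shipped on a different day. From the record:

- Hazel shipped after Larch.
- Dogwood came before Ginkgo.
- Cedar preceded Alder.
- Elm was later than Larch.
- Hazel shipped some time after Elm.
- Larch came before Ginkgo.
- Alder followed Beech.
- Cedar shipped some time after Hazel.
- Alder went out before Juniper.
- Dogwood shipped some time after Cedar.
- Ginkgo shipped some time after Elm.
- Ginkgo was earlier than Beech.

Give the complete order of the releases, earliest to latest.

The constraints fix every adjacent pair, so only one ordering works:
Larch → Elm → Hazel → Cedar → Dogwood → Ginkgo → Beech → Alder → Juniper.

Larch, Elm, Hazel, Cedar, Dogwood, Ginkgo, Beech, Alder, Juniper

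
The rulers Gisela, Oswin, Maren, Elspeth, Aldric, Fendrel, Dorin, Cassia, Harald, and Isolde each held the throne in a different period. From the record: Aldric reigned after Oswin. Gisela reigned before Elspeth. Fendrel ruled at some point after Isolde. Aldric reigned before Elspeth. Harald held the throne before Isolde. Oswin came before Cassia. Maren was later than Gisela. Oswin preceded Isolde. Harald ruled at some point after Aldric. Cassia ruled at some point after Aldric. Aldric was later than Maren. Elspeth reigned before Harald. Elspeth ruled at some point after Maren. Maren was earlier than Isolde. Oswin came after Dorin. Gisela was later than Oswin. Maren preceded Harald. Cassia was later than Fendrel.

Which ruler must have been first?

Dorin has a chain of constraints placing them before every other ruler, so Dorin must be first.

Dorin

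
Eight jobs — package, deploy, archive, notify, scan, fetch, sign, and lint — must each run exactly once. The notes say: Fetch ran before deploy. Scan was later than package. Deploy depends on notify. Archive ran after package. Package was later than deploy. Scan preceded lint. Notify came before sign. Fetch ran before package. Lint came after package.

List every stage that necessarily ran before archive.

deploy, fetch, notify, package

Directly stated before archive: package.
Deploy reaches archive via deploy → package → archive.
Fetch reaches archive via fetch → package → archive.
Notify reaches archive via notify → deploy → package → archive.
No chain forces lint (or any of the others) ahead of archive.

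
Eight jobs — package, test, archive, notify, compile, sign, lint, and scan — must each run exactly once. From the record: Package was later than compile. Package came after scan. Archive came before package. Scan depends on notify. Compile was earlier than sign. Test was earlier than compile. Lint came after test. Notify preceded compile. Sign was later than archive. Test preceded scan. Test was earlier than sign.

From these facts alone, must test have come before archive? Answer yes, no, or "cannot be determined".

No chain of stated constraints runs from test to archive, and none runs from archive to test either.
So the relative order of test and archive is not fixed by the given facts.

cannot be determined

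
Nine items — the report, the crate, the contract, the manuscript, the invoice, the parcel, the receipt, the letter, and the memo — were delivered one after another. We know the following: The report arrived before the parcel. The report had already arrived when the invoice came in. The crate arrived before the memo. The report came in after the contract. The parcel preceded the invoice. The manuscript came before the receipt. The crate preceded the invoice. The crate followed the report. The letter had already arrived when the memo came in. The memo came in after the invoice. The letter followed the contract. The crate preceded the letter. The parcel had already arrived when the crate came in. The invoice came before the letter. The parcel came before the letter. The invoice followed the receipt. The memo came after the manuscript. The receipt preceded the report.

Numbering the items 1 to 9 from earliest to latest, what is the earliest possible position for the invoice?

The contract, the crate, the manuscript, the parcel, the receipt, and the report must all come before the invoice — 6 forced predecessors.
Nothing else is forced ahead of the invoice, so its earliest slot is position 6 + 1 = 7.

7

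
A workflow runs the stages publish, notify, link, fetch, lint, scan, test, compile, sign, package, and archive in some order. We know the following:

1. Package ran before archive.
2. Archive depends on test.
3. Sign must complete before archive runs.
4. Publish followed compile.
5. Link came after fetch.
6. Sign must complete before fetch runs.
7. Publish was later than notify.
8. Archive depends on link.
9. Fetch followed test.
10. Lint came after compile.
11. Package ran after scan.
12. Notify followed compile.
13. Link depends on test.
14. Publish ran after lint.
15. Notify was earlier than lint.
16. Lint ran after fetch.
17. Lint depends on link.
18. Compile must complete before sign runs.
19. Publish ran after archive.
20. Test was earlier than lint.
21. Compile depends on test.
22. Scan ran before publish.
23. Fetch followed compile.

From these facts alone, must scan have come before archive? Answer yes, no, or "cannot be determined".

yes

Chain the constraints: scan → package → archive. Each link is directly stated, so scan comes before archive.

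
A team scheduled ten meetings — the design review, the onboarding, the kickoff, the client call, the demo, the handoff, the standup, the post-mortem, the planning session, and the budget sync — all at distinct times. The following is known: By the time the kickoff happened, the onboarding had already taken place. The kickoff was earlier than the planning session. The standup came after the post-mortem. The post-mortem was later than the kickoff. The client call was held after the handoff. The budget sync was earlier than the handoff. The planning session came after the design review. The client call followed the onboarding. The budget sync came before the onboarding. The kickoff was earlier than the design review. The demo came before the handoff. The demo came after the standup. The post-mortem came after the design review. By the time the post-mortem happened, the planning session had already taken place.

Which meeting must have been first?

the budget sync

The budget sync has a chain of constraints placing it before every other meeting, so the budget sync must be first.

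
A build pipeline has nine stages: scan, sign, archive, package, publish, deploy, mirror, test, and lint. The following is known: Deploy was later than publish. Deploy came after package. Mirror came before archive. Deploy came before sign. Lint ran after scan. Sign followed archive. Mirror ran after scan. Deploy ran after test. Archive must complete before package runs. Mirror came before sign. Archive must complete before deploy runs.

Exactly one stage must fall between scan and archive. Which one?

mirror

Tracing the constraints gives scan → mirror → archive, so mirror sits after scan and before archive.
No other stage is forced both after scan and before archive.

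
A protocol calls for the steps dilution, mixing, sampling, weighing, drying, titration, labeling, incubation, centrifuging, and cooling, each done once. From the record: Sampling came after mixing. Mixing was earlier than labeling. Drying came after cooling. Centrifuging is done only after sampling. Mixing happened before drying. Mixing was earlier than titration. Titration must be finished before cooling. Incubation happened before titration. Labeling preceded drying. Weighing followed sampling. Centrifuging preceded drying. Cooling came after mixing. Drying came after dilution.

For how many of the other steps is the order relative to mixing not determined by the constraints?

Forced after mixing: centrifuging, cooling, drying, labeling, sampling, titration, and weighing.
That leaves dilution and incubation with no forced order relative to mixing — 2.

2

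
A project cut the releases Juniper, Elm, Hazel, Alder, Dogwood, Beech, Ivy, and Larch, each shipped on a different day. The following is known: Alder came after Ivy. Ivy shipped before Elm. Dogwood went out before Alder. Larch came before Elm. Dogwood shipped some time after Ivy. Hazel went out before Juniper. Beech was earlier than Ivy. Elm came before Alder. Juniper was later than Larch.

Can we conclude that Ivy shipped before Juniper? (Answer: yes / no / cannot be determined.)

cannot be determined

No chain of stated constraints runs from Ivy to Juniper, and none runs from Juniper to Ivy either.
So the relative order of Ivy and Juniper is not fixed by the given facts.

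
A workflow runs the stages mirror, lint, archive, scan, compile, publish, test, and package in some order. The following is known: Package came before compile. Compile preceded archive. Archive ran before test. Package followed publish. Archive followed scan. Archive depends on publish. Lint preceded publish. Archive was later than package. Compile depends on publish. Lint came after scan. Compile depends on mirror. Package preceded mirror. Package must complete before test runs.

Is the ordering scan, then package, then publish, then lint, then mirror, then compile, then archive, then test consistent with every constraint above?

no

The constraints require lint before publish, but in the proposed sequence publish appears ahead of lint. That one violation is enough.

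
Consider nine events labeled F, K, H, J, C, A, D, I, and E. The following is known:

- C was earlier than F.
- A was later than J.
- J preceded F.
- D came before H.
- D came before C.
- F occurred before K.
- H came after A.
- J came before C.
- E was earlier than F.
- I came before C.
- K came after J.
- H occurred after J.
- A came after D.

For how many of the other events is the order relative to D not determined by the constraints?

Forced after D: A, C, F, H, and K.
That leaves E, I, and J with no forced order relative to D — 3.

3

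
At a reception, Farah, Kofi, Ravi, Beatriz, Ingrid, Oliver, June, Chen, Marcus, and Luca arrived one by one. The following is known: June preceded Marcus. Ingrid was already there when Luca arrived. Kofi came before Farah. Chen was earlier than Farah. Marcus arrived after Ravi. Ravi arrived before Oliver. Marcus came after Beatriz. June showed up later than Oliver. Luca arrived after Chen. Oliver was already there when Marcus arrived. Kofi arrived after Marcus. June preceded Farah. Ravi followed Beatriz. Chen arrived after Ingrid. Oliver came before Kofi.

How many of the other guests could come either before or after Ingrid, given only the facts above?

Forced after Ingrid: Chen, Farah, and Luca.
That leaves Beatriz, June, Kofi, Marcus, Oliver, and Ravi with no forced order relative to Ingrid — 6.

6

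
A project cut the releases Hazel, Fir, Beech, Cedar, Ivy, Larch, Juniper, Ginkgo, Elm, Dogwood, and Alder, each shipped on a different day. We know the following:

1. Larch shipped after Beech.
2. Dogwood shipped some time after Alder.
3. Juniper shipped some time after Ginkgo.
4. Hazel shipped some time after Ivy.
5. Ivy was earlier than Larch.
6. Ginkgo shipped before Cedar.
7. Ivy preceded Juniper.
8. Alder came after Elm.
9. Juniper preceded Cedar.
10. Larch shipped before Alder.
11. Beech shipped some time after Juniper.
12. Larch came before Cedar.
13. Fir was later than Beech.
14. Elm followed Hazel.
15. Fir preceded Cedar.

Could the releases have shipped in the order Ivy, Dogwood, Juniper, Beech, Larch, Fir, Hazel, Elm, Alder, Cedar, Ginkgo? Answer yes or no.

The constraints require Ginkgo before Cedar, but in the proposed sequence Cedar appears ahead of Ginkgo. That one violation is enough.

no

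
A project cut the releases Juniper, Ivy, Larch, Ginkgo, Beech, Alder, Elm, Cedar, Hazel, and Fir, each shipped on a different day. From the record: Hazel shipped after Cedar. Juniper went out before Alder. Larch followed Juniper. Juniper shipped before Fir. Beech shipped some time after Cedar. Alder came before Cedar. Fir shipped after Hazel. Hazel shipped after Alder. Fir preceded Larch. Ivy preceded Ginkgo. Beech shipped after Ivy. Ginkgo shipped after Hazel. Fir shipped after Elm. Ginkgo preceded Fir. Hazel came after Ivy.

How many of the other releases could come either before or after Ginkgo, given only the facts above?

Forced before Ginkgo: Alder, Cedar, Hazel, Ivy, and Juniper; forced after Ginkgo: Fir and Larch.
That leaves Beech and Elm with no forced order relative to Ginkgo — 2.

2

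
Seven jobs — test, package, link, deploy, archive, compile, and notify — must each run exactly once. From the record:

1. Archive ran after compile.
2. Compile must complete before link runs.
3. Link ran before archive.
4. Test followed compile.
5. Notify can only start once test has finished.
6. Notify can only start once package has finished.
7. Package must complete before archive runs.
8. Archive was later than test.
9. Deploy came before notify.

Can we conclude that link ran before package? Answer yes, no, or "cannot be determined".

No chain of stated constraints runs from link to package, and none runs from package to link either.
So the relative order of link and package is not fixed by the given facts.

cannot be determined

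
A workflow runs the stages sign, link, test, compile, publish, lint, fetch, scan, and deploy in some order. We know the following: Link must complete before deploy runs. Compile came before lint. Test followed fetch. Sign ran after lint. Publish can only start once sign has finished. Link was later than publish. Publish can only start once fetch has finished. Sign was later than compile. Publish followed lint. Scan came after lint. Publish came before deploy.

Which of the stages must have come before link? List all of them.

compile, fetch, lint, publish, sign

Directly stated before link: publish.
Compile reaches link via compile → lint → publish → link.
Fetch reaches link via fetch → publish → link.
Lint reaches link via lint → publish → link.
Likewise sign reaches link by chaining the stated constraints.
No chain forces deploy (or any of the others) ahead of link.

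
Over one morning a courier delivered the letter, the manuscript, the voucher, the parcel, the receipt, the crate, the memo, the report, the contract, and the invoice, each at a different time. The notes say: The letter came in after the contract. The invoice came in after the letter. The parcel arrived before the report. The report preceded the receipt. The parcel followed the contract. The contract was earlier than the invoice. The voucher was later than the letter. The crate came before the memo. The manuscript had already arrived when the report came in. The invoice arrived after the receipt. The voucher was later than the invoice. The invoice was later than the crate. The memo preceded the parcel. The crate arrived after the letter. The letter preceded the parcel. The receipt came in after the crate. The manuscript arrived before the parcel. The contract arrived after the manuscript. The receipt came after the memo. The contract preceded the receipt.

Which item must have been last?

Every other item has a chain of constraints placing it before the voucher, so the voucher is last.

the voucher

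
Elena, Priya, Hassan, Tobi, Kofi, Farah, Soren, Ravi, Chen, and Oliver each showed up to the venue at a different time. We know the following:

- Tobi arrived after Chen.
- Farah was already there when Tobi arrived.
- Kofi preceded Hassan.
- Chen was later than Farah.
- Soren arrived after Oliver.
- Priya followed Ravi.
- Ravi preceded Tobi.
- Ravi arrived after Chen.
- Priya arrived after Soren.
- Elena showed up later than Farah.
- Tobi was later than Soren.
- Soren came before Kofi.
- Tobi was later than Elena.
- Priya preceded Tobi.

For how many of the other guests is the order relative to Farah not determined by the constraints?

4

Forced after Farah: Chen, Elena, Priya, Ravi, and Tobi.
That leaves Hassan, Kofi, Oliver, and Soren with no forced order relative to Farah — 4.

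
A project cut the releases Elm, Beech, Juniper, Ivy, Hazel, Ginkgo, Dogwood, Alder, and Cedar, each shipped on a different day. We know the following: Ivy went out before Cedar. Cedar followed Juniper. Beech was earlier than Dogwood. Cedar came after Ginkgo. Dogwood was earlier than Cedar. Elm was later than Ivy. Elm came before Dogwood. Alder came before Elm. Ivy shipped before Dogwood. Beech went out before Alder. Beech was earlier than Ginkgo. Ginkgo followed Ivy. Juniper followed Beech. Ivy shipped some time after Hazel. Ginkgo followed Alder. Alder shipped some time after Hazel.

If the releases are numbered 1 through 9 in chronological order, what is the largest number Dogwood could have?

8

Dogwood must come before Cedar — 1 release forced after it.
Everything else can be placed before Dogwood in some valid order, so Dogwood can sit as late as position 9 − 1 = 8.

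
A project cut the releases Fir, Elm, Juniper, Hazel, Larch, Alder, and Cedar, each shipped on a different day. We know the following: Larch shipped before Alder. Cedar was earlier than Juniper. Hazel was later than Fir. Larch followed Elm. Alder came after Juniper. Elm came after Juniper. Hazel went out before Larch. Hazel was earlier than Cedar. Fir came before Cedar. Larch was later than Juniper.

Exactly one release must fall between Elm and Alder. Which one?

Tracing the constraints gives Elm → Larch → Alder, so Larch sits after Elm and before Alder.
No other release is forced both after Elm and before Alder.

Larch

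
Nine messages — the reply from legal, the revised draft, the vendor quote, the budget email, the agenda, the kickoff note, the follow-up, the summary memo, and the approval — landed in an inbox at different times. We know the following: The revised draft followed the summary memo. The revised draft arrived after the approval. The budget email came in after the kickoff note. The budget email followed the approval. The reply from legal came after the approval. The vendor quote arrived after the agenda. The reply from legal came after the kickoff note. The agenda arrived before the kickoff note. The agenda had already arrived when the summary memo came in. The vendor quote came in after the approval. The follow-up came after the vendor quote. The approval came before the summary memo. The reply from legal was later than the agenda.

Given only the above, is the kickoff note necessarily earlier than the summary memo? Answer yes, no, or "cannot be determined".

cannot be determined

No chain of stated constraints runs from the kickoff note to the summary memo, and none runs from the summary memo to the kickoff note either.
So the relative order of the kickoff note and the summary memo is not fixed by the given facts.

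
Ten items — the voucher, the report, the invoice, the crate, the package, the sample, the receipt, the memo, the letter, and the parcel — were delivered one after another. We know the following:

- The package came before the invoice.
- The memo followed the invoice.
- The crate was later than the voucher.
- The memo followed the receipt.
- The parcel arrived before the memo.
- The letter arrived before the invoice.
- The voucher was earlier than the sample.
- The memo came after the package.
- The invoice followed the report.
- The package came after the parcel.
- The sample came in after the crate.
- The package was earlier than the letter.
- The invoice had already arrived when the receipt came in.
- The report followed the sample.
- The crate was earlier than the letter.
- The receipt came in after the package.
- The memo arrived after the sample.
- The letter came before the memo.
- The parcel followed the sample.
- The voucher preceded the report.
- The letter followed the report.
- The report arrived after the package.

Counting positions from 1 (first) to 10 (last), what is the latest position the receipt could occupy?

9

The receipt must come before the memo — 1 item forced after it.
Everything else can be placed before the receipt in some valid order, so the receipt can sit as late as position 10 − 1 = 9.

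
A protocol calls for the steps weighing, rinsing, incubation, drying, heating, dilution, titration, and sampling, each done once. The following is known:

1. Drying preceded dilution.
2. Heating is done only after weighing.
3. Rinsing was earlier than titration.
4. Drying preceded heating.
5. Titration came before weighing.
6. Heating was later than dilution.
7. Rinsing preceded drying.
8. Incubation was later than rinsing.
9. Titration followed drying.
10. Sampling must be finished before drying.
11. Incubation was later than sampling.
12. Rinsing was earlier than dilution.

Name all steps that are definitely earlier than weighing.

drying, rinsing, sampling, titration

Directly stated before weighing: titration.
Drying reaches weighing via drying → titration → weighing.
Rinsing reaches weighing via rinsing → titration → weighing.
Sampling reaches weighing via sampling → drying → titration → weighing.
No chain forces incubation (or any of the others) ahead of weighing.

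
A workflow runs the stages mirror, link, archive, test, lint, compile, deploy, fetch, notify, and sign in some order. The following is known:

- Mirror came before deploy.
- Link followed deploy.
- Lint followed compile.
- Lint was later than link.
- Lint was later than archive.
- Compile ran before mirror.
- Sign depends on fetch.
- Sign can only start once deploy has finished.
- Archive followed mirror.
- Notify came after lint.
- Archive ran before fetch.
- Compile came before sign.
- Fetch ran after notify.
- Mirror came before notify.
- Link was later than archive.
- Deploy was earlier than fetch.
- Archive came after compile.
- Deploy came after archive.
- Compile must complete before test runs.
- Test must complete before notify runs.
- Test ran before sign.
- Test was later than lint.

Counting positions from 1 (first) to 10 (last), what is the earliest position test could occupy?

7

Archive, compile, deploy, link, lint, and mirror must all come before test — 6 forced predecessors.
Nothing else is forced ahead of test, so its earliest slot is position 6 + 1 = 7.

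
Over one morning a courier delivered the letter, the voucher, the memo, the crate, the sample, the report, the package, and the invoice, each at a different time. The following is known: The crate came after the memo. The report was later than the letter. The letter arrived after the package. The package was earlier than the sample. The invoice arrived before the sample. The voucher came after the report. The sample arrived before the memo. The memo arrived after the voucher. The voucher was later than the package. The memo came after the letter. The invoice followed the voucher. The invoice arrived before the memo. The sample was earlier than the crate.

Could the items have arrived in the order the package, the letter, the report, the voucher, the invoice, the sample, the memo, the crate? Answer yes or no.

yes

Check each stated constraint against the proposed order — e.g. the package is ahead of the sample; the letter is ahead of the memo. Every pair is in the required order; nothing is violated.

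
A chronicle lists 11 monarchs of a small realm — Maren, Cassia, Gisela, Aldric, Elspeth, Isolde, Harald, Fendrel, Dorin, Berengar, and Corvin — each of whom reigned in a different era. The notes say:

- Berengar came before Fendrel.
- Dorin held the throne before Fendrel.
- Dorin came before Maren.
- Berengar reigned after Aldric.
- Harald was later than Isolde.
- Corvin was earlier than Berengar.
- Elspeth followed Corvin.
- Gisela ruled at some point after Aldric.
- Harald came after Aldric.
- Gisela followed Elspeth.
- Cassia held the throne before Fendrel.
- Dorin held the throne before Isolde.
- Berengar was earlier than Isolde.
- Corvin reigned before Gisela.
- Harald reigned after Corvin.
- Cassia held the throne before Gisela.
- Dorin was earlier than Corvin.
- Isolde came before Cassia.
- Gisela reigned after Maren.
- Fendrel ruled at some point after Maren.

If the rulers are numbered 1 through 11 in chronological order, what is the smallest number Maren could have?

2

Dorin must come before Maren — 1 forced predecessor.
Nothing else is forced ahead of Maren, so their earliest slot is position 1 + 1 = 2.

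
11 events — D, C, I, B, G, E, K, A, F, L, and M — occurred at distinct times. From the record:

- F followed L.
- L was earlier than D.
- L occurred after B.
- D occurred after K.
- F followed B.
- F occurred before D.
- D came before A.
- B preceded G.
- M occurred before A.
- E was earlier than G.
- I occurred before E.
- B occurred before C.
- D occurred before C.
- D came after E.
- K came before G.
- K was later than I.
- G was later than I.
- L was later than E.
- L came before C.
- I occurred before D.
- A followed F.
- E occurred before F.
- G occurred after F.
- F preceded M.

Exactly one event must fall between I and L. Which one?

E

Tracing the constraints gives I → E → L, so E sits after I and before L.
No other event is forced both after I and before L.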